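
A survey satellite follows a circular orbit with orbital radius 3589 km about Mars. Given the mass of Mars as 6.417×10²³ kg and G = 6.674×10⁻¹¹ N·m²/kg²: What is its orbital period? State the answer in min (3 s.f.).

μ = GM = 6.674×10⁻¹¹ × 6.417×10²³ = 4.283×10¹³ m³/s².
r = 3589 km = 3.589×10⁶ m.
Kepler's third law: T = 2π√(r³/μ) = 2π√((3.589×10⁶)³ / 4.283×10¹³).
r³/μ = 1.079×10⁶ s², so T = 2π × 1.039×10³ = 6.528×10³ s.
Converting: 6.528×10³ s ÷ 60.00 = 108.8 min.

T ≈ 109 min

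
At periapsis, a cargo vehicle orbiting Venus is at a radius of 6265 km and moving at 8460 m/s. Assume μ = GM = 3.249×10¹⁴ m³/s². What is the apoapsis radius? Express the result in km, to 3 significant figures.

apoapsis radius ≈ 13900 km

r_p = 6.265×10⁶ m.
Specific energy ε = v²/2 − μ/r = -1.607×10⁷ J/kg, so a = −μ/(2ε) = 1.011×10⁷ m.
The apsides satisfy r_p + r_a = 2a, so the apoapsis radius is 2a − r_p = 1.395×10⁷ m = 13948 km.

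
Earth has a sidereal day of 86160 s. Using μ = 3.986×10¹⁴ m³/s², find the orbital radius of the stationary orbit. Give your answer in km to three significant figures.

r_sync ≈ 42200 km

A synchronous orbit has period T, so by Kepler's third law a = (μT²/4π²)^(1/3).
μT²/4π² = 3.986×10¹⁴ × (8.616×10⁴)² / 39.48 = 7.495×10²² m³.
a = 4.216×10⁷ m = 42163 km.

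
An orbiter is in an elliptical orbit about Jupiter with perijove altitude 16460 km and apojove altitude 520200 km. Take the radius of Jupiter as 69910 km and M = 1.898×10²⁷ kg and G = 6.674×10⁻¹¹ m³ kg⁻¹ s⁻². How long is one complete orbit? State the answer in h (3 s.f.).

T ≈ 30.5 h

μ = GM = 6.674×10⁻¹¹ × 1.898×10²⁷ = 1.267×10¹⁷ m³/s².
r_p = 69910 + 16460 = 86370 km = 8.6370×10⁷ m.
r_a = 69910 + 520200 = 590110 km = 5.9011×10⁸ m.
Semi-major axis a = (r_p + r_a)/2 = (86370 + 5.9011×10⁵)/2 = 3.3824×10⁵ km = 3.382×10⁸ m.
By Kepler's third law T = 2π√(a³/μ) = 2π × 1.748×10⁴ = 1.098×10⁵ s.
= 30.51 h.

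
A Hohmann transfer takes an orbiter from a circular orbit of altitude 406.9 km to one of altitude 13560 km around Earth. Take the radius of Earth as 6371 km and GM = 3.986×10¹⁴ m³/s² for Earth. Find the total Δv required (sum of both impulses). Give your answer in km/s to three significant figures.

r₁ = 6371 + 406.9 = 6777.9 km = 6.7779×10⁶ m.
r₂ = 6371 + 13560 = 19931 km = 1.9931×10⁷ m.
Transfer ellipse a_t = (r₁ + r₂)/2 = 1.335×10⁷ m.
At r₁: circular v_c1 = √(μ/r₁) = 7669 m/s; transfer-perigee v_p = √[μ(2/r₁ − 1/a_t)] = 9369 m/s.
Δv₁ = v_p − v_c1 = 1700 m/s.
At r₂: circular v_c2 = √(μ/r₂) = 4472 m/s; transfer-apogee v_a = √[μ(2/r₂ − 1/a_t)] = 3186 m/s.
Δv₂ = v_c2 − v_a = 1286 m/s.
Total Δv = Δv₁ + Δv₂ = 2986 m/s = 2.986 km/s.

Δv_total ≈ 2.99 km/s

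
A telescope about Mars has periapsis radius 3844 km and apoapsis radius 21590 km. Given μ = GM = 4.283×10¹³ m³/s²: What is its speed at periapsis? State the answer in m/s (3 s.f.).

Semi-major axis a = (r_p + r_a)/2 = 12717 km = 1.272×10⁷ m.
Vis-viva: v² = μ(2/r − 1/a) = 4.283×10¹³ × (5.203×10⁻⁷ − 7.863×10⁻⁸) = 1.892×10⁷ m²/s².
v = 4349 m/s.

v ≈ 4350 m/s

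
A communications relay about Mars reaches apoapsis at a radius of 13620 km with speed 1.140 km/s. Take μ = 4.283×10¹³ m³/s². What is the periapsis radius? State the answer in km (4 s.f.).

periapsis radius ≈ 3547 km

r_a = 1.362×10⁷ m.
Specific energy ε = v²/2 − μ/r = -2.495×10⁶ J/kg, so a = −μ/(2ε) = 8.584×10⁶ m.
The apsides satisfy r_p + r_a = 2a, so the periapsis radius is 2a − r_a = 3.547×10⁶ m = 3547.4 km.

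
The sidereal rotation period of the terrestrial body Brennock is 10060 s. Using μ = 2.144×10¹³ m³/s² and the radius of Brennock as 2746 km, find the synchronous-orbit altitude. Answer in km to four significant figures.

h_sync ≈ 1056 km

A synchronous orbit has period T, so by Kepler's third law a = (μT²/4π²)^(1/3).
μT²/4π² = 2.144×10¹³ × (1.006×10⁴)² / 39.48 = 5.496×10¹⁹ m³.
a = 3.802×10⁶ m = 3802.1 km.
Altitude h = a − R = 3802.1 − 2746 = 1056.1 km.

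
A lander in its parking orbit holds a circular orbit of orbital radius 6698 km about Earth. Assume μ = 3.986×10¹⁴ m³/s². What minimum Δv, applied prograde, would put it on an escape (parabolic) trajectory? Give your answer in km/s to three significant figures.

Δv ≈ 3.20 km/s

r = 6698 km = 6.698×10⁶ m.
Circular speed v_c = √(μ/r) = 7714 m/s.
Escape speed v_esc = √(2μ/r) = √2 × v_c = 10910 m/s.
Δv = v_esc − v_c = 3195 m/s = 3.195 km/s.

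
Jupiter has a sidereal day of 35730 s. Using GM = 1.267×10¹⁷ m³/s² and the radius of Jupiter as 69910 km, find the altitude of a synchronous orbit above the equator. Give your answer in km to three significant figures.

h_sync ≈ 90100 km

A synchronous orbit has period T, so by Kepler's third law a = (μT²/4π²)^(1/3).
μT²/4π² = 1.267×10¹⁷ × (3.573×10⁴)² / 39.48 = 4.097×10²⁴ m³.
a = 1.600×10⁸ m = 1.6002×10⁵ km.
Altitude h = a − R = 1.6002×10⁵ − 69910 = 90105 km.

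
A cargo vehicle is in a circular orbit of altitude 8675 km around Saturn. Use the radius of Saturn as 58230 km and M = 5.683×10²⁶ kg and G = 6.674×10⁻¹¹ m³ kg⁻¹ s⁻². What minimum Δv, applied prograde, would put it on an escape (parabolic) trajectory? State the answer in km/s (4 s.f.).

Δv ≈ 9.862 km/s

μ = GM = 6.674×10⁻¹¹ × 5.683×10²⁶ = 3.793×10¹⁶ m³/s².
r = 58230 + 8675 = 66905 km = 6.6905×10⁷ m.
Circular speed v_c = √(μ/r) = 23810 m/s.
Escape speed v_esc = √(2μ/r) = √2 × v_c = 33670 m/s.
Δv = v_esc − v_c = 9862 m/s = 9.862 km/s.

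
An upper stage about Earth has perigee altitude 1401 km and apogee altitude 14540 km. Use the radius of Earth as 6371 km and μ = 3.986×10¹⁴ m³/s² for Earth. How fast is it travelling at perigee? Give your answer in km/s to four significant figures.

v ≈ 8.648 km/s

r_p = 6371 + 1401 = 7772.0 km = 7.7720×10⁶ m.
r_a = 6371 + 14540 = 20911 km = 2.0911×10⁷ m.
Semi-major axis a = (r_p + r_a)/2 = 14342 km = 1.434×10⁷ m.
Vis-viva: v² = μ(2/r − 1/a) = 3.986×10¹⁴ × (2.573×10⁻⁷ − 6.973×10⁻⁸) = 7.478×10⁷ m²/s².
v = 8648 m/s = 8.648 km/s.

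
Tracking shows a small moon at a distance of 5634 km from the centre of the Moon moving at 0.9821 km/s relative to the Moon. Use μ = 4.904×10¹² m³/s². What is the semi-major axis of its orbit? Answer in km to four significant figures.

r = 5.634×10⁶ m.
Specific orbital energy ε = v²/2 − μ/r = (982.1)²/2 − 4.904×10¹²/5.634×10⁶ = -3.882×10⁵ J/kg.
Since ε = −μ/(2a), a = −μ/(2ε) = 6.317×10⁶ m = 6316.8 km.

a ≈ 6317 km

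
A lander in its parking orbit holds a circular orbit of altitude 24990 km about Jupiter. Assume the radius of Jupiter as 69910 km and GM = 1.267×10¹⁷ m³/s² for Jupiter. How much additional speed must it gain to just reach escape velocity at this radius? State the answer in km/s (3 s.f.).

r = 69910 + 24990 = 94900 km = 9.4900×10⁷ m.
Circular speed v_c = √(μ/r) = 36540 m/s.
Escape speed v_esc = √(2μ/r) = √2 × v_c = 51670 m/s.
Δv = v_esc − v_c = 15130 m/s = 15.13 km/s.

Δv ≈ 15.1 km/s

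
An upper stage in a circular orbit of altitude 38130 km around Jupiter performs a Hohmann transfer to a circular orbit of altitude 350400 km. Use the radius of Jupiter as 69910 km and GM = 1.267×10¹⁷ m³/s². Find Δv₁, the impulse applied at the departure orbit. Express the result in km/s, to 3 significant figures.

r₁ = 69910 + 38130 = 108040 km = 1.0804×10⁸ m.
r₂ = 69910 + 350400 = 420310 km = 4.2031×10⁸ m.
Transfer ellipse a_t = (r₁ + r₂)/2 = 2.642×10⁸ m.
At r₁: circular v_c1 = √(μ/r₁) = 34240 m/s; transfer-perijove v_p = √[μ(2/r₁ − 1/a_t)] = 43200 m/s.
Δv₁ = v_p − v_c1 = 8950 m/s.
= 8.950 km/s.

Δv ≈ 8.95 km/s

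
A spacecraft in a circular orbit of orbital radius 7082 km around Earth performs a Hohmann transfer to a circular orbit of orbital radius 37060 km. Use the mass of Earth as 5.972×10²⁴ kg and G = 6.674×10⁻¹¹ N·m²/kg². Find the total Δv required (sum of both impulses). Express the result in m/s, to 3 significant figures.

Δv_total ≈ 3640 m/s

μ = GM = 6.674×10⁻¹¹ × 5.972×10²⁴ = 3.986×10¹⁴ m³/s².
r₁ = 7082 km = 7.082×10⁶ m.
r₂ = 37060 km = 3.706×10⁷ m.
Transfer ellipse a_t = (r₁ + r₂)/2 = 2.207×10⁷ m.
At r₁: circular v_c1 = √(μ/r₁) = 7502 m/s; transfer-perigee v_p = √[μ(2/r₁ − 1/a_t)] = 9721 m/s.
Δv₁ = v_p − v_c1 = 2219 m/s.
At r₂: circular v_c2 = √(μ/r₂) = 3279 m/s; transfer-apogee v_a = √[μ(2/r₂ − 1/a_t)] = 1858 m/s.
Δv₂ = v_c2 − v_a = 1422 m/s.
Total Δv = Δv₁ + Δv₂ = 3641 m/s.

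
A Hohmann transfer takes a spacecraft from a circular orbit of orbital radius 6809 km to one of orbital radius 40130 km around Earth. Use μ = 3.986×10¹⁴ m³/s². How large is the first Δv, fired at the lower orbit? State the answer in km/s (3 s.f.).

r₁ = 6809 km = 6.809×10⁶ m.
r₂ = 40130 km = 4.013×10⁷ m.
Transfer ellipse a_t = (r₁ + r₂)/2 = 2.347×10⁷ m.
At r₁: circular v_c1 = √(μ/r₁) = 7651 m/s; transfer-perigee v_p = √[μ(2/r₁ − 1/a_t)] = 10000 m/s.
Δv₁ = v_p − v_c1 = 2354 m/s.
= 2.354 km/s.

Δv ≈ 2.35 km/s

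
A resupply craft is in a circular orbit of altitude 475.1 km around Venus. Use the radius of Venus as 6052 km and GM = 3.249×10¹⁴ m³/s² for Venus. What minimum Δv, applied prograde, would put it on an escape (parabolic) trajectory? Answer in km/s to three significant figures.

r = 6052 + 475.1 = 6527.1 km = 6.5271×10⁶ m.
Circular speed v_c = √(μ/r) = 7055 m/s.
Escape speed v_esc = √(2μ/r) = √2 × v_c = 9978 m/s.
Δv = v_esc − v_c = 2922 m/s = 2.922 km/s.

Δv ≈ 2.92 km/s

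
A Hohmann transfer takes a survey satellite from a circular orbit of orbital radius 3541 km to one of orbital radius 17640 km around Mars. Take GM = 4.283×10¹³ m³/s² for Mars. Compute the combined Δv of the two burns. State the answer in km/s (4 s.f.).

Δv_total ≈ 1.668 km/s

r₁ = 3541 km = 3.541×10⁶ m.
r₂ = 17640 km = 1.764×10⁷ m.
Transfer ellipse a_t = (r₁ + r₂)/2 = 1.059×10⁷ m.
At r₁: circular v_c1 = √(μ/r₁) = 3478 m/s; transfer-periapsis v_p = √[μ(2/r₁ − 1/a_t)] = 4489 m/s.
Δv₁ = v_p − v_c1 = 1011 m/s.
At r₂: circular v_c2 = √(μ/r₂) = 1558 m/s; transfer-apoapsis v_a = √[μ(2/r₂ − 1/a_t)] = 901.0 m/s.
Δv₂ = v_c2 − v_a = 657.2 m/s.
Total Δv = Δv₁ + Δv₂ = 1668 m/s = 1.668 km/s.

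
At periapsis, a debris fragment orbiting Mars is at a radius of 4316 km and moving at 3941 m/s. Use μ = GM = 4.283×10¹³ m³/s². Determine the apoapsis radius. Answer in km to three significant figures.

r_p = 4.316×10⁶ m.
Specific energy ε = v²/2 − μ/r = -2.158×10⁶ J/kg, so a = −μ/(2ε) = 9.924×10⁶ m.
The apsides satisfy r_p + r_a = 2a, so the apoapsis radius is 2a − r_p = 1.553×10⁷ m = 15533 km.

apoapsis radius ≈ 15500 km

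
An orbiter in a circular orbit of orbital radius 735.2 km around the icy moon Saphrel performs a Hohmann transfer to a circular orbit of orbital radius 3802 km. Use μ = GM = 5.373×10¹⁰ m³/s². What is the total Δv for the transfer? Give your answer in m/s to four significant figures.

r₁ = 735.2 km = 7.352×10⁵ m.
r₂ = 3802 km = 3.802×10⁶ m.
Transfer ellipse a_t = (r₁ + r₂)/2 = 2.269×10⁶ m.
At r₁: circular v_c1 = √(μ/r₁) = 270.3 m/s; transfer-periapsis v_p = √[μ(2/r₁ − 1/a_t)] = 350.0 m/s.
Δv₁ = v_p − v_c1 = 79.63 m/s.
At r₂: circular v_c2 = √(μ/r₂) = 118.9 m/s; transfer-apoapsis v_a = √[μ(2/r₂ − 1/a_t)] = 67.67 m/s.
Δv₂ = v_c2 − v_a = 51.20 m/s.
Total Δv = Δv₁ + Δv₂ = 130.8 m/s.

Δv_total ≈ 130.8 m/s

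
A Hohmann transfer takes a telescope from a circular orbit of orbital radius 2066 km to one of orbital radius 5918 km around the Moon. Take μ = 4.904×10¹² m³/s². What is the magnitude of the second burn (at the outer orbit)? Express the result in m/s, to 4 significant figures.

Δv ≈ 255.4 m/s

r₁ = 2066 km = 2.066×10⁶ m.
r₂ = 5918 km = 5.918×10⁶ m.
Transfer ellipse a_t = (r₁ + r₂)/2 = 3.992×10⁶ m.
At r₁: circular v_c1 = √(μ/r₁) = 1541 m/s; transfer-perilune v_p = √[μ(2/r₁ − 1/a_t)] = 1876 m/s.
At r₂: circular v_c2 = √(μ/r₂) = 910.3 m/s; transfer-apolune v_a = √[μ(2/r₂ − 1/a_t)] = 654.9 m/s.
Δv₂ = v_c2 − v_a = 255.4 m/s.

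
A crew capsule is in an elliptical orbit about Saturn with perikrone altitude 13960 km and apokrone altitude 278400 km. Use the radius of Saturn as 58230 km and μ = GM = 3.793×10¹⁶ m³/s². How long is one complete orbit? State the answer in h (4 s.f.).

r_p = 58230 + 13960 = 72190 km = 7.2190×10⁷ m.
r_a = 58230 + 278400 = 336630 km = 3.3663×10⁸ m.
Semi-major axis a = (r_p + r_a)/2 = (72190 + 3.3663×10⁵)/2 = 2.0441×10⁵ km = 2.044×10⁸ m.
By Kepler's third law T = 2π√(a³/μ) = 2π × 1.501×10⁴ = 9.428×10⁴ s.
= 26.19 h.

T ≈ 26.19 h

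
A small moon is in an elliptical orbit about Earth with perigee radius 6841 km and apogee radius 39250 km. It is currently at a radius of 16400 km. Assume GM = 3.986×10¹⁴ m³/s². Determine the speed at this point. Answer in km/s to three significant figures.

v ≈ 5.60 km/s

Semi-major axis a = (r_p + r_a)/2 = 23046 km = 2.305×10⁷ m.
Vis-viva: v² = μ(2/r − 1/a) = 3.986×10¹⁴ × (1.220×10⁻⁷ − 4.339×10⁻⁸) = 3.131×10⁷ m²/s².
v = 5596 m/s = 5.596 km/s.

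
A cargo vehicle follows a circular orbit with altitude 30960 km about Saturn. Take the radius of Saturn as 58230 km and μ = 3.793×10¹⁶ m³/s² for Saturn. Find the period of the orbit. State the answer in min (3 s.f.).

T ≈ 453 min

r = 58230 + 30960 = 89190 km = 8.9190×10⁷ m.
Kepler's third law: T = 2π√(r³/μ) = 2π√((8.919×10⁷)³ / 3.793×10¹⁶).
r³/μ = 1.871×10⁷ s², so T = 2π × 4.325×10³ = 2.717×10⁴ s.
Converting: 2.717×10⁴ s ÷ 60.00 = 452.9 min.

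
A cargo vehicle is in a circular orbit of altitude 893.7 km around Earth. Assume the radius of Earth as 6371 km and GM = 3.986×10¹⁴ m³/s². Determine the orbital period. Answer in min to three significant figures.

r = 6371 + 893.7 = 7264.7 km = 7.2647×10⁶ m.
Kepler's third law: T = 2π√(r³/μ) = 2π√((7.265×10⁶)³ / 3.986×10¹⁴).
r³/μ = 9.619×10⁵ s², so T = 2π × 9.807×10² = 6.162×10³ s.
Converting: 6.162×10³ s ÷ 60.00 = 102.7 min.

T ≈ 103 min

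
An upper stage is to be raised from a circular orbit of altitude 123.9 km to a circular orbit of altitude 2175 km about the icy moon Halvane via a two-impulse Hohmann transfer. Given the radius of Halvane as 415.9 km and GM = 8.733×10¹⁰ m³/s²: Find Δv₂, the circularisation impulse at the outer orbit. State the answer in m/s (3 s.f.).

Δv ≈ 75.8 m/s

r₁ = 415.9 + 123.9 = 539.80 km = 5.3980×10⁵ m.
r₂ = 415.9 + 2175 = 2590.9 km = 2.5909×10⁶ m.
Transfer ellipse a_t = (r₁ + r₂)/2 = 1.565×10⁶ m.
At r₁: circular v_c1 = √(μ/r₁) = 402.2 m/s; transfer-periapsis v_p = √[μ(2/r₁ − 1/a_t)] = 517.5 m/s.
At r₂: circular v_c2 = √(μ/r₂) = 183.6 m/s; transfer-apoapsis v_a = √[μ(2/r₂ − 1/a_t)] = 107.8 m/s.
Δv₂ = v_c2 − v_a = 75.78 m/s.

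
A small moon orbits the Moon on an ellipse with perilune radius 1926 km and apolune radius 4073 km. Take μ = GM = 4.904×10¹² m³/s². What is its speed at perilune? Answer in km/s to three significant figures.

v ≈ 1.86 km/s

Semi-major axis a = (r_p + r_a)/2 = 2999.5 km = 3.000×10⁶ m.
Vis-viva: v² = μ(2/r − 1/a) = 4.904×10¹² × (1.038×10⁻⁶ − 3.334×10⁻⁷) = 3.457×10⁶ m²/s².
v = 1859 m/s = 1.859 km/s.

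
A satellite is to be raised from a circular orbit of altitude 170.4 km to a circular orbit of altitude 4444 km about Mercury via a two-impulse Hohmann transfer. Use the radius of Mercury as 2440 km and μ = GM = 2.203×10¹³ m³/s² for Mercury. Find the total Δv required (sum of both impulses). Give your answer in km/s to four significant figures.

Δv_total ≈ 1.056 km/s

r₁ = 2440 + 170.4 = 2610.4 km = 2.6104×10⁶ m.
r₂ = 2440 + 4444 = 6884.0 km = 6.8840×10⁶ m.
Transfer ellipse a_t = (r₁ + r₂)/2 = 4.747×10⁶ m.
At r₁: circular v_c1 = √(μ/r₁) = 2905 m/s; transfer-periherm v_p = √[μ(2/r₁ − 1/a_t)] = 3498 m/s.
Δv₁ = v_p − v_c1 = 593.2 m/s.
At r₂: circular v_c2 = √(μ/r₂) = 1789 m/s; transfer-apoherm v_a = √[μ(2/r₂ − 1/a_t)] = 1327 m/s.
Δv₂ = v_c2 − v_a = 462.4 m/s.
Total Δv = Δv₁ + Δv₂ = 1056 m/s = 1.056 km/s.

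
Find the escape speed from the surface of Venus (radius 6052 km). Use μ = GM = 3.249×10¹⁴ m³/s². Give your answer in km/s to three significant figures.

r = R = 6.052×10⁶ m.
Escape speed v_esc = √(2μ/r) = √(2 × 3.249×10¹⁴ / 6.052×10⁶) = √(1.074×10⁸) = 10360 m/s.
= 10.36 km/s.

v_esc ≈ 10.4 km/s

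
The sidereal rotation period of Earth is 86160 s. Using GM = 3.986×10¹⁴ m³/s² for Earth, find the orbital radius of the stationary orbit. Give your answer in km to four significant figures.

A synchronous orbit has period T, so by Kepler's third law a = (μT²/4π²)^(1/3).
μT²/4π² = 3.986×10¹⁴ × (8.616×10⁴)² / 39.48 = 7.495×10²² m³.
a = 4.216×10⁷ m = 42163 km.

r_sync ≈ 42160 km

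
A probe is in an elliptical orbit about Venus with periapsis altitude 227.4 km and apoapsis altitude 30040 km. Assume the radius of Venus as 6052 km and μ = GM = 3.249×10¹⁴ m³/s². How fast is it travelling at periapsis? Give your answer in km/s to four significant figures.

r_p = 6052 + 227.4 = 6279.4 km = 6.2794×10⁶ m.
r_a = 6052 + 30040 = 36092 km = 3.6092×10⁷ m.
Semi-major axis a = (r_p + r_a)/2 = 21186 km = 2.119×10⁷ m.
Vis-viva: v² = μ(2/r − 1/a) = 3.249×10¹⁴ × (3.185×10⁻⁷ − 4.720×10⁻⁸) = 8.815×10⁷ m²/s².
v = 9389 m/s = 9.389 km/s.

v ≈ 9.389 km/s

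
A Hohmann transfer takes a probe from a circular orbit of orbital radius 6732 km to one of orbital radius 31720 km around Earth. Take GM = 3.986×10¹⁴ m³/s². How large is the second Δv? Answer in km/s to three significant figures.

Δv ≈ 1.45 km/s

r₁ = 6732 km = 6.732×10⁶ m.
r₂ = 31720 km = 3.172×10⁷ m.
Transfer ellipse a_t = (r₁ + r₂)/2 = 1.923×10⁷ m.
At r₁: circular v_c1 = √(μ/r₁) = 7695 m/s; transfer-perigee v_p = √[μ(2/r₁ − 1/a_t)] = 9884 m/s.
At r₂: circular v_c2 = √(μ/r₂) = 3545 m/s; transfer-apogee v_a = √[μ(2/r₂ − 1/a_t)] = 2098 m/s.
Δv₂ = v_c2 − v_a = 1447 m/s.
= 1.447 km/s.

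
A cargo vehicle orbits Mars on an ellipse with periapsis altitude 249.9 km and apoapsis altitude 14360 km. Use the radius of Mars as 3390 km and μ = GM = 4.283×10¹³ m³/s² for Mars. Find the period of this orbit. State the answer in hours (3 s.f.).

r_p = 3390 + 249.9 = 3639.9 km = 3.6399×10⁶ m.
r_a = 3390 + 14360 = 17750 km = 1.7750×10⁷ m.
Semi-major axis a = (r_p + r_a)/2 = (3639.9 + 17750)/2 = 10695 km = 1.069×10⁷ m.
By Kepler's third law T = 2π√(a³/μ) = 2π × 5.344×10³ = 3.358×10⁴ s.
= 9.328 hours.

T ≈ 9.33 hours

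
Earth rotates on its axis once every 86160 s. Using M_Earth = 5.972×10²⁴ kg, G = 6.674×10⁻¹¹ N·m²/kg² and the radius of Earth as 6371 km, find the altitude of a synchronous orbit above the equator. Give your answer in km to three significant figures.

μ = GM = 6.674×10⁻¹¹ × 5.972×10²⁴ = 3.986×10¹⁴ m³/s².
A synchronous orbit has period T, so by Kepler's third law a = (μT²/4π²)^(1/3).
μT²/4π² = 3.986×10¹⁴ × (8.616×10⁴)² / 39.48 = 7.495×10²² m³.
a = 4.216×10⁷ m = 42162 km.
Altitude h = a − R = 42162 − 6371 = 35791 km.

h_sync ≈ 35800 km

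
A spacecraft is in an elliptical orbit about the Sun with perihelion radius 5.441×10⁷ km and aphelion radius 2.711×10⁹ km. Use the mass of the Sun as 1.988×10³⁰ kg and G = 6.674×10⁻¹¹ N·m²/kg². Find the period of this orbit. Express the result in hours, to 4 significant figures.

μ = GM = 6.674×10⁻¹¹ × 1.988×10³⁰ = 1.327×10²⁰ m³/s².
Semi-major axis a = (r_p + r_a)/2 = (5.4410×10⁷ + 2.7110×10⁹)/2 = 1.3827×10⁹ km = 1.383×10¹² m.
By Kepler's third law T = 2π√(a³/μ) = 2π × 1.412×10⁸ = 8.869×10⁸ s.
= 2.464×10⁵ hours.

T ≈ 246400 hours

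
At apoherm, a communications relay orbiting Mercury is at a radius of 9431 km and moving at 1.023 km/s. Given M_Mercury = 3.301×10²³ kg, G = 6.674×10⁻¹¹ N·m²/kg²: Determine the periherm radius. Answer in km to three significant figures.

periherm radius ≈ 2720 km

μ = GM = 6.674×10⁻¹¹ × 3.301×10²³ = 2.203×10¹³ m³/s².
r_a = 9.431×10⁶ m.
Specific energy ε = v²/2 − μ/r = -1.813×10⁶ J/kg, so a = −μ/(2ε) = 6.077×10⁶ m.
The apsides satisfy r_p + r_a = 2a, so the periherm radius is 2a − r_a = 2.722×10⁶ m = 2722.3 km.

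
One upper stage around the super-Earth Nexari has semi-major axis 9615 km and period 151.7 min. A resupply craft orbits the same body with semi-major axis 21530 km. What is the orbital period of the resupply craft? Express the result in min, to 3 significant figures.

T₂ ≈ 508 min

Kepler's third law: T² ∝ a³, so T₂ = T₁ (a₂/a₁)^(3/2).
a₂/a₁ = 2.239, (a₂/a₁)^(3/2) = 3.351.
T₂ = 151.7 × 3.351 = 508.3 min.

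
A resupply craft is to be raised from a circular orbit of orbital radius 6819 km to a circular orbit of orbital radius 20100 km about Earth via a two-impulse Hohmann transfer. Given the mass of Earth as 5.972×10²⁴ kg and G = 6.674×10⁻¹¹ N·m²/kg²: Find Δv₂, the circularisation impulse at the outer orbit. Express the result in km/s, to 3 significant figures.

μ = GM = 6.674×10⁻¹¹ × 5.972×10²⁴ = 3.986×10¹⁴ m³/s².
r₁ = 6819 km = 6.819×10⁶ m.
r₂ = 20100 km = 2.010×10⁷ m.
Transfer ellipse a_t = (r₁ + r₂)/2 = 1.346×10⁷ m.
At r₁: circular v_c1 = √(μ/r₁) = 7645 m/s; transfer-perigee v_p = √[μ(2/r₁ − 1/a_t)] = 9343 m/s.
At r₂: circular v_c2 = √(μ/r₂) = 4453 m/s; transfer-apogee v_a = √[μ(2/r₂ − 1/a_t)] = 3170 m/s.
Δv₂ = v_c2 − v_a = 1283 m/s.
= 1.283 km/s.

Δv ≈ 1.28 km/s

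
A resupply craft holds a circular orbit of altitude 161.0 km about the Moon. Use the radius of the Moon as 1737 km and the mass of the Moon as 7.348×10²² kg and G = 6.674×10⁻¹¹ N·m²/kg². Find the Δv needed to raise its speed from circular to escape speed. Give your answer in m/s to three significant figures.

Δv ≈ 666 m/s

μ = GM = 6.674×10⁻¹¹ × 7.348×10²² = 4.904×10¹² m³/s².
r = 1737 + 161.0 = 1898.0 km = 1.8980×10⁶ m.
Circular speed v_c = √(μ/r) = 1607 m/s.
Escape speed v_esc = √(2μ/r) = √2 × v_c = 2273 m/s.
Δv = v_esc − v_c = 665.8 m/s.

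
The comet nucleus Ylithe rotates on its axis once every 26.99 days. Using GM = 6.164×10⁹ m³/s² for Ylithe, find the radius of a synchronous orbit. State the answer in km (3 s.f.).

r_sync ≈ 9470 km

T = 26.99 days = 2.332×10⁶ s.
A synchronous orbit has period T, so by Kepler's third law a = (μT²/4π²)^(1/3).
μT²/4π² = 6.164×10⁹ × (2.332×10⁶)² / 39.48 = 8.491×10²⁰ m³.
a = 9.469×10⁶ m = 9469.2 km.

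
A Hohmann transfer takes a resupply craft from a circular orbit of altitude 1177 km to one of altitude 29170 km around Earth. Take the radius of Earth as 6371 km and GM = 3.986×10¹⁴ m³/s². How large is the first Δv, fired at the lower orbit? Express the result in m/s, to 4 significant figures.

r₁ = 6371 + 1177 = 7548.0 km = 7.5480×10⁶ m.
r₂ = 6371 + 29170 = 35541 km = 3.5541×10⁷ m.
Transfer ellipse a_t = (r₁ + r₂)/2 = 2.154×10⁷ m.
At r₁: circular v_c1 = √(μ/r₁) = 7267 m/s; transfer-perigee v_p = √[μ(2/r₁ − 1/a_t)] = 9334 m/s.
Δv₁ = v_p − v_c1 = 2067 m/s.

Δv ≈ 2067 m/s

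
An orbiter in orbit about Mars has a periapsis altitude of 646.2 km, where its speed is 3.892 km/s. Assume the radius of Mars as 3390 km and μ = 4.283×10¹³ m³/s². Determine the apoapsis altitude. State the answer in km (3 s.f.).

apoapsis altitude ≈ 6670 km

r_p = 3390 + 646.2 = 4036.2 km = 4.036×10⁶ m.
Specific energy ε = v²/2 − μ/r = -3.038×10⁶ J/kg, so a = −μ/(2ε) = 7.050×10⁶ m.
The apsides satisfy r_p + r_a = 2a, so the apoapsis radius is 2a − r_p = 1.006×10⁷ m = 10064 km.
Apoapsis altitude = 10064 − 3390 = 6673.6 km.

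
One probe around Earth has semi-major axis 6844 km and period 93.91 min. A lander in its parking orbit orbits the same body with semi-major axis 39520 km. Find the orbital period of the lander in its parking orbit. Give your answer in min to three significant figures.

T₂ ≈ 1300 min

Kepler's third law: T² ∝ a³, so T₂ = T₁ (a₂/a₁)^(3/2).
a₂/a₁ = 5.774, (a₂/a₁)^(3/2) = 13.88.
T₂ = 93.91 × 13.88 = 1303 min.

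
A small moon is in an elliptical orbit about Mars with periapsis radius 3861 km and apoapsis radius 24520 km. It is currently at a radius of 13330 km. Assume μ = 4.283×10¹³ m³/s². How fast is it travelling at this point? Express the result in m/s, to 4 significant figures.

Semi-major axis a = (r_p + r_a)/2 = 14190 km = 1.419×10⁷ m.
Vis-viva: v² = μ(2/r − 1/a) = 4.283×10¹³ × (1.500×10⁻⁷ − 7.047×10⁻⁸) = 3.408×10⁶ m²/s².
v = 1846 m/s.

v ≈ 1846 m/s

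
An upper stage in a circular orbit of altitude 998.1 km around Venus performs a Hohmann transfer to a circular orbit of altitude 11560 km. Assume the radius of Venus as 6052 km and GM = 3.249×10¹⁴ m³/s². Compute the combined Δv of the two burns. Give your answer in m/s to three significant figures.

Δv_total ≈ 2370 m/s

r₁ = 6052 + 998.1 = 7050.1 km = 7.0501×10⁶ m.
r₂ = 6052 + 11560 = 17612 km = 1.7612×10⁷ m.
Transfer ellipse a_t = (r₁ + r₂)/2 = 1.233×10⁷ m.
At r₁: circular v_c1 = √(μ/r₁) = 6789 m/s; transfer-periapsis v_p = √[μ(2/r₁ − 1/a_t)] = 8113 m/s.
Δv₁ = v_p − v_c1 = 1324 m/s.
At r₂: circular v_c2 = √(μ/r₂) = 4295 m/s; transfer-apoapsis v_a = √[μ(2/r₂ − 1/a_t)] = 3248 m/s.
Δv₂ = v_c2 − v_a = 1047 m/s.
Total Δv = Δv₁ + Δv₂ = 2372 m/s.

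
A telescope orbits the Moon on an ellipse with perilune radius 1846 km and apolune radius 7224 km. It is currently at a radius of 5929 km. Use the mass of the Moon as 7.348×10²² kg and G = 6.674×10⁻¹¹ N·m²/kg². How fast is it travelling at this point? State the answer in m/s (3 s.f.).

v ≈ 757 m/s

μ = GM = 6.674×10⁻¹¹ × 7.348×10²² = 4.904×10¹² m³/s².
Semi-major axis a = (r_p + r_a)/2 = 4535.0 km = 4.535×10⁶ m.
Vis-viva: v² = μ(2/r − 1/a) = 4.904×10¹² × (3.373×10⁻⁷ − 2.205×10⁻⁷) = 5.729×10⁵ m²/s².
v = 756.9 m/s.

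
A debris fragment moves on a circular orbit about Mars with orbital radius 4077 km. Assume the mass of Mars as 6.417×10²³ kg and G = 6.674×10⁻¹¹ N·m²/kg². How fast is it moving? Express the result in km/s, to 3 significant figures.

μ = GM = 6.674×10⁻¹¹ × 6.417×10²³ = 4.283×10¹³ m³/s².
r = 4077 km = 4.077×10⁶ m.
For a circular orbit v = √(μ/r) = √(4.283×10¹³ / 4.077×10⁶) = √(1.050×10⁷) = 3241 m/s.
That is 3.241 km/s.

v ≈ 3.24 km/s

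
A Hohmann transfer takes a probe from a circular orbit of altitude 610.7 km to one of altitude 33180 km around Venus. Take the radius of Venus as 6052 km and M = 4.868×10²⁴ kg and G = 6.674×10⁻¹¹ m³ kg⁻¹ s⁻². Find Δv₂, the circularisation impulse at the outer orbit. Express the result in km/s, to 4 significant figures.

Δv ≈ 1.327 km/s

μ = GM = 6.674×10⁻¹¹ × 4.868×10²⁴ = 3.249×10¹⁴ m³/s².
r₁ = 6052 + 610.7 = 6662.7 km = 6.6627×10⁶ m.
r₂ = 6052 + 33180 = 39232 km = 3.9232×10⁷ m.
Transfer ellipse a_t = (r₁ + r₂)/2 = 2.295×10⁷ m.
At r₁: circular v_c1 = √(μ/r₁) = 6983 m/s; transfer-periapsis v_p = √[μ(2/r₁ − 1/a_t)] = 9131 m/s.
At r₂: circular v_c2 = √(μ/r₂) = 2878 m/s; transfer-apoapsis v_a = √[μ(2/r₂ − 1/a_t)] = 1551 m/s.
Δv₂ = v_c2 − v_a = 1327 m/s.
= 1.327 km/s.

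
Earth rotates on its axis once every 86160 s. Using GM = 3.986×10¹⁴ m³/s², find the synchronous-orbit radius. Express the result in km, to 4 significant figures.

A synchronous orbit has period T, so by Kepler's third law a = (μT²/4π²)^(1/3).
μT²/4π² = 3.986×10¹⁴ × (8.616×10⁴)² / 39.48 = 7.495×10²² m³.
a = 4.216×10⁷ m = 42163 km.

r_sync ≈ 42160 km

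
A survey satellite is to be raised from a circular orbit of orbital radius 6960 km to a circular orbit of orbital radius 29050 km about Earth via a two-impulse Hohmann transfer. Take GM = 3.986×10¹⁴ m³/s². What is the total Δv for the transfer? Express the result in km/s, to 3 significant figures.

r₁ = 6960 km = 6.960×10⁶ m.
r₂ = 29050 km = 2.905×10⁷ m.
Transfer ellipse a_t = (r₁ + r₂)/2 = 1.800×10⁷ m.
At r₁: circular v_c1 = √(μ/r₁) = 7568 m/s; transfer-perigee v_p = √[μ(2/r₁ − 1/a_t)] = 9613 m/s.
Δv₁ = v_p − v_c1 = 2045 m/s.
At r₂: circular v_c2 = √(μ/r₂) = 3704 m/s; transfer-apogee v_a = √[μ(2/r₂ − 1/a_t)] = 2303 m/s.
Δv₂ = v_c2 − v_a = 1401 m/s.
Total Δv = Δv₁ + Δv₂ = 3446 m/s = 3.446 km/s.

Δv_total ≈ 3.45 km/s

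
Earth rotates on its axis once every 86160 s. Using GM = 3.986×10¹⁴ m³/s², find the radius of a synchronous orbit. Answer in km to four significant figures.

A synchronous orbit has period T, so by Kepler's third law a = (μT²/4π²)^(1/3).
μT²/4π² = 3.986×10¹⁴ × (8.616×10⁴)² / 39.48 = 7.495×10²² m³.
a = 4.216×10⁷ m = 42163 km.

r_sync ≈ 42160 km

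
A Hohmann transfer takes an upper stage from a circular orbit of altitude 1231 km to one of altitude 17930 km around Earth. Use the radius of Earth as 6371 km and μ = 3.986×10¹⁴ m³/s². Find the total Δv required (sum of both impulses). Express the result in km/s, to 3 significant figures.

r₁ = 6371 + 1231 = 7602.0 km = 7.6020×10⁶ m.
r₂ = 6371 + 17930 = 24301 km = 2.4301×10⁷ m.
Transfer ellipse a_t = (r₁ + r₂)/2 = 1.595×10⁷ m.
At r₁: circular v_c1 = √(μ/r₁) = 7241 m/s; transfer-perigee v_p = √[μ(2/r₁ − 1/a_t)] = 8937 m/s.
Δv₁ = v_p − v_c1 = 1696 m/s.
At r₂: circular v_c2 = √(μ/r₂) = 4050 m/s; transfer-apogee v_a = √[μ(2/r₂ − 1/a_t)] = 2796 m/s.
Δv₂ = v_c2 − v_a = 1254 m/s.
Total Δv = Δv₁ + Δv₂ = 2951 m/s = 2.951 km/s.

Δv_total ≈ 2.95 km/s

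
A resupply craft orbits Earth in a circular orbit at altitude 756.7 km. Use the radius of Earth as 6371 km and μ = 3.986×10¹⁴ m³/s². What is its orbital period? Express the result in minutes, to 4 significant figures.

r = 6371 + 756.7 = 7127.7 km = 7.1277×10⁶ m.
Kepler's third law: T = 2π√(r³/μ) = 2π√((7.128×10⁶)³ / 3.986×10¹⁴).
r³/μ = 9.085×10⁵ s², so T = 2π × 9.531×10² = 5.989×10³ s.
Converting: 5.989×10³ s ÷ 60.00 = 99.81 minutes.

T ≈ 99.81 minutes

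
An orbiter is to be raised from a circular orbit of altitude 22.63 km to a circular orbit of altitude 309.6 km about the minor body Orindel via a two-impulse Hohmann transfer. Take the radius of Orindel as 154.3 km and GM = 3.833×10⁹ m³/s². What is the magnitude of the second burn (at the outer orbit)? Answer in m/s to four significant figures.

r₁ = 154.3 + 22.63 = 176.93 km = 1.7693×10⁵ m.
r₂ = 154.3 + 309.6 = 463.90 km = 4.6390×10⁵ m.
Transfer ellipse a_t = (r₁ + r₂)/2 = 3.204×10⁵ m.
At r₁: circular v_c1 = √(μ/r₁) = 147.2 m/s; transfer-periapsis v_p = √[μ(2/r₁ − 1/a_t)] = 177.1 m/s.
At r₂: circular v_c2 = √(μ/r₂) = 90.90 m/s; transfer-apoapsis v_a = √[μ(2/r₂ − 1/a_t)] = 67.55 m/s.
Δv₂ = v_c2 − v_a = 23.35 m/s.

Δv ≈ 23.35 m/s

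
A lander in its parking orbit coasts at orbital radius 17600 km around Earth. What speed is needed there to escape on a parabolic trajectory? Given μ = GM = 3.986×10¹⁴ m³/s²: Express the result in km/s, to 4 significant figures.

r = 17600 km = 1.760×10⁷ m.
Escape speed v_esc = √(2μ/r) = √(2 × 3.986×10¹⁴ / 1.760×10⁷) = √(4.530×10⁷) = 6730 m/s.
= 6.730 km/s.

v_esc ≈ 6.730 km/s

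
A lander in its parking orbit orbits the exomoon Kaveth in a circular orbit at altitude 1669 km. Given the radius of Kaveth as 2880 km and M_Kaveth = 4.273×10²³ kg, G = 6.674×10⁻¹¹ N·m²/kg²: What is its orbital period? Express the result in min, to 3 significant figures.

μ = GM = 6.674×10⁻¹¹ × 4.273×10²³ = 2.852×10¹³ m³/s².
r = 2880 + 1669 = 4549.0 km = 4.5490×10⁶ m.
Kepler's third law: T = 2π√(r³/μ) = 2π√((4.549×10⁶)³ / 2.852×10¹³).
r³/μ = 3.301×10⁶ s², so T = 2π × 1.817×10³ = 1.142×10⁴ s.
Converting: 1.142×10⁴ s ÷ 60.00 = 190.3 min.

T ≈ 190 min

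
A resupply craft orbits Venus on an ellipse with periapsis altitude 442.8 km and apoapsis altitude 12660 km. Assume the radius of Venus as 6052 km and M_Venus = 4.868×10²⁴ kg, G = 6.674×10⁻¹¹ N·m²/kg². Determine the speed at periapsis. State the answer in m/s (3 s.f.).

v ≈ 8620 m/s

μ = GM = 6.674×10⁻¹¹ × 4.868×10²⁴ = 3.249×10¹⁴ m³/s².
r_p = 6052 + 442.8 = 6494.8 km = 6.4948×10⁶ m.
r_a = 6052 + 12660 = 18712 km = 1.8712×10⁷ m.
Semi-major axis a = (r_p + r_a)/2 = 12603 km = 1.260×10⁷ m.
Vis-viva: v² = μ(2/r − 1/a) = 3.249×10¹⁴ × (3.079×10⁻⁷ − 7.934×10⁻⁸) = 7.427×10⁷ m²/s².
v = 8618 m/s.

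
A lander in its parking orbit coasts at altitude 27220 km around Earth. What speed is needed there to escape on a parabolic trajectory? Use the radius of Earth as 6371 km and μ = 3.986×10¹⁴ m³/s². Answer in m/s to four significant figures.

v_esc ≈ 4872 m/s

r = 6371 + 27220 = 33591 km = 3.3591×10⁷ m.
Escape speed v_esc = √(2μ/r) = √(2 × 3.986×10¹⁴ / 3.359×10⁷) = √(2.373×10⁷) = 4872 m/s.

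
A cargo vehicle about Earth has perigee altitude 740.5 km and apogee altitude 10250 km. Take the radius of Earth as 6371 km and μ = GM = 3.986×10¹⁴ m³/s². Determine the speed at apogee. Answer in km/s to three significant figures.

v ≈ 3.79 km/s

r_p = 6371 + 740.5 = 7111.5 km = 7.1115×10⁶ m.
r_a = 6371 + 10250 = 16621 km = 1.6621×10⁷ m.
Semi-major axis a = (r_p + r_a)/2 = 11866 km = 1.187×10⁷ m.
Vis-viva: v² = μ(2/r − 1/a) = 3.986×10¹⁴ × (1.203×10⁻⁷ − 8.427×10⁻⁸) = 1.437×10⁷ m²/s².
v = 3791 m/s = 3.791 km/s.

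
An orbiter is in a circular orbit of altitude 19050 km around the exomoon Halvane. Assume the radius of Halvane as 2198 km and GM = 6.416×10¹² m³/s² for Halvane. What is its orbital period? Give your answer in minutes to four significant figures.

r = 2198 + 19050 = 21248 km = 2.1248×10⁷ m.
Kepler's third law: T = 2π√(r³/μ) = 2π√((2.125×10⁷)³ / 6.416×10¹²).
r³/μ = 1.495×10⁹ s², so T = 2π × 3.867×10⁴ = 2.430×10⁵ s.
Converting: 2.430×10⁵ s ÷ 60.00 = 4049 minutes.

T ≈ 4049 minutes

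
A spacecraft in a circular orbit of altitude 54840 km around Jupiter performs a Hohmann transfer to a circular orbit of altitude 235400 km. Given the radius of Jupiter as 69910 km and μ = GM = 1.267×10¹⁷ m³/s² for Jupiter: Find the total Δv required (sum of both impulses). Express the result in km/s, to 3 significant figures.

Δv_total ≈ 11.0 km/s

r₁ = 69910 + 54840 = 124750 km = 1.2475×10⁸ m.
r₂ = 69910 + 235400 = 305310 km = 3.0531×10⁸ m.
Transfer ellipse a_t = (r₁ + r₂)/2 = 2.150×10⁸ m.
At r₁: circular v_c1 = √(μ/r₁) = 31870 m/s; transfer-perijove v_p = √[μ(2/r₁ − 1/a_t)] = 37970 m/s.
Δv₁ = v_p − v_c1 = 6105 m/s.
At r₂: circular v_c2 = √(μ/r₂) = 20370 m/s; transfer-apojove v_a = √[μ(2/r₂ − 1/a_t)] = 15520 m/s.
Δv₂ = v_c2 − v_a = 4855 m/s.
Total Δv = Δv₁ + Δv₂ = 10960 m/s = 10.96 km/s.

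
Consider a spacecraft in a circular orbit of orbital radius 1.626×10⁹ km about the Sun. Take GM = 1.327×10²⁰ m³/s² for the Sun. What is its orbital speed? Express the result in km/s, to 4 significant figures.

r = 1.626×10⁹ km = 1.626×10¹² m.
For a circular orbit v = √(μ/r) = √(1.327×10²⁰ / 1.626×10¹²) = √(8.161×10⁷) = 9034 m/s.
That is 9.034 km/s.

v ≈ 9.034 km/s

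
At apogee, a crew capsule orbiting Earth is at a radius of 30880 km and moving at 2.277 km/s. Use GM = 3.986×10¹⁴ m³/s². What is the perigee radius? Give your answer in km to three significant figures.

r_a = 3.088×10⁷ m.
Specific energy ε = v²/2 − μ/r = -1.032×10⁷ J/kg, so a = −μ/(2ε) = 1.932×10⁷ m.
The apsides satisfy r_p + r_a = 2a, so the perigee radius is 2a − r_a = 7.760×10⁶ m = 7760.3 km.

perigee radius ≈ 7760 km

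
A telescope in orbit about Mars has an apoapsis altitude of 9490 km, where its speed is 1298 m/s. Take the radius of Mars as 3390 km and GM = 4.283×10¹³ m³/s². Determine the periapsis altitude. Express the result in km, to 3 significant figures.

periapsis altitude ≈ 980 km

r_a = 3390 + 9490 = 12880 km = 1.288×10⁷ m.
Specific energy ε = v²/2 − μ/r = -2.483×10⁶ J/kg, so a = −μ/(2ε) = 8.625×10⁶ m.
The apsides satisfy r_p + r_a = 2a, so the periapsis radius is 2a − r_a = 4.370×10⁶ m = 4369.9 km.
Periapsis altitude = 4369.9 − 3390 = 979.93 km.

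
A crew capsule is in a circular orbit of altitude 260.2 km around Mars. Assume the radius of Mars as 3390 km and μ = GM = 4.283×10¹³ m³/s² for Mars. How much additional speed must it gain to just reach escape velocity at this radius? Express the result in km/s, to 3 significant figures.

Δv ≈ 1.42 km/s

r = 3390 + 260.2 = 3650.2 km = 3.6502×10⁶ m.
Circular speed v_c = √(μ/r) = 3425 m/s.
Escape speed v_esc = √(2μ/r) = √2 × v_c = 4844 m/s.
Δv = v_esc − v_c = 1419 m/s = 1.419 km/s.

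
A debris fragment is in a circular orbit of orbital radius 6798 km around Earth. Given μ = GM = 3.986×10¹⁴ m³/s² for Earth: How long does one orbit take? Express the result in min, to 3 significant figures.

r = 6798 km = 6.798×10⁶ m.
Kepler's third law: T = 2π√(r³/μ) = 2π√((6.798×10⁶)³ / 3.986×10¹⁴).
r³/μ = 7.881×10⁵ s², so T = 2π × 8.878×10² = 5.578×10³ s.
Converting: 5.578×10³ s ÷ 60.00 = 92.97 min.

T ≈ 93.0 min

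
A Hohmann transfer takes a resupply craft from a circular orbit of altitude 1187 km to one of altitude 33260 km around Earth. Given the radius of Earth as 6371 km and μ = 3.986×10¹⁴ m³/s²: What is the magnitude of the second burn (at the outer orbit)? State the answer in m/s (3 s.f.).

Δv ≈ 1380 m/s

r₁ = 6371 + 1187 = 7558.0 km = 7.5580×10⁶ m.
r₂ = 6371 + 33260 = 39631 km = 3.9631×10⁷ m.
Transfer ellipse a_t = (r₁ + r₂)/2 = 2.359×10⁷ m.
At r₁: circular v_c1 = √(μ/r₁) = 7262 m/s; transfer-perigee v_p = √[μ(2/r₁ − 1/a_t)] = 9412 m/s.
At r₂: circular v_c2 = √(μ/r₂) = 3171 m/s; transfer-apogee v_a = √[μ(2/r₂ − 1/a_t)] = 1795 m/s.
Δv₂ = v_c2 − v_a = 1376 m/s.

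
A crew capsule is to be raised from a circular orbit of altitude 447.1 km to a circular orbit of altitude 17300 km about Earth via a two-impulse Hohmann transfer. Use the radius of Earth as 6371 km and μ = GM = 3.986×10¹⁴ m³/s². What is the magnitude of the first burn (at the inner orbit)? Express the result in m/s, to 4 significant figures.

Δv ≈ 1882 m/s

r₁ = 6371 + 447.1 = 6818.1 km = 6.8181×10⁶ m.
r₂ = 6371 + 17300 = 23671 km = 2.3671×10⁷ m.
Transfer ellipse a_t = (r₁ + r₂)/2 = 1.524×10⁷ m.
At r₁: circular v_c1 = √(μ/r₁) = 7646 m/s; transfer-perigee v_p = √[μ(2/r₁ − 1/a_t)] = 9528 m/s.
Δv₁ = v_p − v_c1 = 1882 m/s.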